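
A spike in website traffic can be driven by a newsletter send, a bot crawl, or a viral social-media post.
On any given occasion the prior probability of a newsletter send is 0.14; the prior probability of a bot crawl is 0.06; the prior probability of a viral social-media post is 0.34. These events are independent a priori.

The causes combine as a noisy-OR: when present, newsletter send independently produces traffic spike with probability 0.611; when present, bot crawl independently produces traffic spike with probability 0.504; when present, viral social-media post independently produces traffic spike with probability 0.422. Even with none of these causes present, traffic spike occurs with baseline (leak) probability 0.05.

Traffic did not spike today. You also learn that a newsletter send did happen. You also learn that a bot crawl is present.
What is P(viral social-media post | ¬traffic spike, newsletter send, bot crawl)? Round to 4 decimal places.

P(viral social-media post | ¬traffic spike, newsletter send, bot crawl) ≈ 0.2294

Under noisy-OR, P(traffic spike | causes) = 1 − (1−0.05)·∏(1−qᵢ) over the active causes.
P(¬traffic spike | newsletter send, bot crawl) = 0.183297*0.66 + 0.105946*0.34 = 0.120976 + 0.036022 = 0.156998
Of this, 0.036022 comes from 0.105946*0.34 (the viral social-media post=true cases).
P(viral social-media post | ¬traffic spike, newsletter send, bot crawl) = 0.036022 / 0.156998 ≈ 0.2294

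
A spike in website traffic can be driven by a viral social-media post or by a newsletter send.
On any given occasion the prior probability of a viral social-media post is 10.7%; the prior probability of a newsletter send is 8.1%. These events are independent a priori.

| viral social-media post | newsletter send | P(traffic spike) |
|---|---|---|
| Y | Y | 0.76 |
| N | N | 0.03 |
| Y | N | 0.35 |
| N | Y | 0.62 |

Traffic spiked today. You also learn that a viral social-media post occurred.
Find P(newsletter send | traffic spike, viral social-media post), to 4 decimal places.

P(traffic spike | viral social-media post) = 0.35×0.919 + 0.76×0.081 = 0.321650 + 0.061560 = 0.383210
The newsletter send-present share is 0.76×0.081 = 0.061560.
P(newsletter send | traffic spike, viral social-media post) = 0.061560 / 0.383210 ≈ 0.1606

P(newsletter send | traffic spike, viral social-media post) ≈ 0.1606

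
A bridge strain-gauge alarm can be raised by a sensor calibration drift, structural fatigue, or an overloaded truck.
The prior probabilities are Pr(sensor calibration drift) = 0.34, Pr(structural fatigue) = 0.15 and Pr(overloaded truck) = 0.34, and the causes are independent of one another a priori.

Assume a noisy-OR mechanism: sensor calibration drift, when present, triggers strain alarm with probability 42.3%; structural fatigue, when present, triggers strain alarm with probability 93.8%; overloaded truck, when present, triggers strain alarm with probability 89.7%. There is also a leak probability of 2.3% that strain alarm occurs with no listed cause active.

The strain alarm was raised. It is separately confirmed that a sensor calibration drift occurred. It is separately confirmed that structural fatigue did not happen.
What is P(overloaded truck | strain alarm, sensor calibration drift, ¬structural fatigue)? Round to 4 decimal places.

P(overloaded truck | strain alarm, sensor calibration drift, ¬structural fatigue) ≈ 0.5266

Under noisy-OR, P(strain alarm | causes) = 1 − (1−0.023)·∏(1−qᵢ) over the active causes.
Weight on overloaded truck=true, given the evidence: 0.941936*0.34 = 0.320258
Denominator P(strain alarm | sensor calibration drift, ¬structural fatigue): 0.436271*0.66 + 0.941936*0.34 = 0.608197
Posterior = 0.320258 / 0.608197 ≈ 0.5266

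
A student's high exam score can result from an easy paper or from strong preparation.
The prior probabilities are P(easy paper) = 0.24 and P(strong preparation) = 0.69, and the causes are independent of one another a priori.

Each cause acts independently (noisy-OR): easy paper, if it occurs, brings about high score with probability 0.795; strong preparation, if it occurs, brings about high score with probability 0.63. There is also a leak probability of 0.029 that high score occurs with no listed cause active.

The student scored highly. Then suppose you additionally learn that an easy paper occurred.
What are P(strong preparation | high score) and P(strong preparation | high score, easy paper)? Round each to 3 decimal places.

P(strong preparation | high score) ≈ 0.880; P(strong preparation | high score, easy paper) ≈ 0.720

Under noisy-OR, P(high score | causes) = 1 − (1−0.029)·∏(1−qᵢ) over the active causes.
Enumerate the 4 (easy paper, strong preparation) configurations and weight by the priors:
  P(high score) = 0.029×0.76×0.31 + 0.64073×0.76×0.69 + 0.800945×0.24×0.31 + 0.92635×0.24×0.69
        = 0.006832 + 0.335999 + 0.059590 + 0.153404 = 0.555825
Keeping only the strong preparation-present terms gives 0.489403, so
  P(strong preparation | high score) = 0.489403 / 0.555825 ≈ 0.880

Now also conditioning on easy paper=true:
P(high score | easy paper) = 0.800945*0.31 + 0.92635*0.69 = 0.248293 + 0.639181 = 0.887474
Of this, 0.639181 comes from 0.92635*0.69 (the strong preparation=true cases).
P(strong preparation | high score, easy paper) = 0.639181 / 0.887474 ≈ 0.720
The drop from 0.880 to 0.720 is the explaining-away (discounting) effect.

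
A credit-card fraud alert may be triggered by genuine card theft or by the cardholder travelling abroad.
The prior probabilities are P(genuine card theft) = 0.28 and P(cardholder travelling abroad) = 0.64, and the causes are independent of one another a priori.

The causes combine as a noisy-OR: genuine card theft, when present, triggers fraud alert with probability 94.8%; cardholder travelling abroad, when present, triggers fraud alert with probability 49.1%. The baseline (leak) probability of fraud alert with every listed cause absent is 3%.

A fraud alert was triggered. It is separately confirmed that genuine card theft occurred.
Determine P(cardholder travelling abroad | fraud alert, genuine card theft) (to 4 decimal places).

Under noisy-OR, P(fraud alert | causes) = 1 − (1−0.03)·∏(1−qᵢ) over the active causes.
Weight on cardholder travelling abroad=true, given the evidence: 0.974326·0.64 = 0.623569
Denominator P(fraud alert | genuine card theft): 0.94956·0.36 + 0.974326·0.64 = 0.965411
P(cardholder travelling abroad | fraud alert, genuine card theft) = 0.623569/0.965411 ≈ 0.6459

P(cardholder travelling abroad | fraud alert, genuine card theft) ≈ 0.6459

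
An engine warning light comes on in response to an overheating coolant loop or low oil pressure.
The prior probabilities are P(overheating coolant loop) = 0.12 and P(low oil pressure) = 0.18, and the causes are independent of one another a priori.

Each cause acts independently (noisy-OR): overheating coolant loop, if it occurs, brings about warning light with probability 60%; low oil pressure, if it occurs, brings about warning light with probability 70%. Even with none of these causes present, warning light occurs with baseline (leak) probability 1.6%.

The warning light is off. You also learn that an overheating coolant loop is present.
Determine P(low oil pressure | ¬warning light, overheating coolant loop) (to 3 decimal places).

Under noisy-OR, P(warning light | causes) = 1 − (1−0.016)·∏(1−qᵢ) over the active causes.
Weight on low oil pressure=true, given the evidence: 0.11808*0.18 = 0.021254
Normalizer over all consistent configurations: 0.3936*0.82 + 0.11808*0.18 = 0.344006
P(low oil pressure | ¬warning light, overheating coolant loop) = 0.021254/0.344006 ≈ 0.062

P(low oil pressure | ¬warning light, overheating coolant loop) ≈ 0.062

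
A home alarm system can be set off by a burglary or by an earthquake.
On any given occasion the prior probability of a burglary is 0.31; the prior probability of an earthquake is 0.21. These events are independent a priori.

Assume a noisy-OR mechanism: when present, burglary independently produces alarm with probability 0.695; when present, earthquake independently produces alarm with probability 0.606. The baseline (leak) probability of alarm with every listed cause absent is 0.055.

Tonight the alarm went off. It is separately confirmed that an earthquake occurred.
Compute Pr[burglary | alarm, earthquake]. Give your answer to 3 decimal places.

Under noisy-OR, P(alarm | causes) = 1 − (1−0.055)·∏(1−qᵢ) over the active causes.
P(alarm | earthquake) = 0.62767·0.69 + 0.886439·0.31 = 0.433092 + 0.274796 = 0.707888
Restricting to configurations with burglary present: 0.886439·0.31 = 0.274796.
So P(burglary | alarm, earthquake) = 0.274796/0.707888 ≈ 0.388.

Pr[burglary | alarm, earthquake] ≈ 0.388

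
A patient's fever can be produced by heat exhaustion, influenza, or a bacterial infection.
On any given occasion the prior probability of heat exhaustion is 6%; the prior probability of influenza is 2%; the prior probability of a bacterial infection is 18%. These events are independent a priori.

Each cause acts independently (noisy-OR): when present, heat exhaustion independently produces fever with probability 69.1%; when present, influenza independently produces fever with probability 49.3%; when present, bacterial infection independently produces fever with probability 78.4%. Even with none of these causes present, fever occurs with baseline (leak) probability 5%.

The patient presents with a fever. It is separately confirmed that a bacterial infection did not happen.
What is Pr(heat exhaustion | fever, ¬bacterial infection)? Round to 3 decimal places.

Pr(heat exhaustion | fever, ¬bacterial infection) ≈ 0.433

Under noisy-OR, P(fever | causes) = 1 − (1−0.05)·∏(1−qᵢ) over the active causes.
Enumerate the 4 (heat exhaustion, influenza) configurations and weight by the priors:
  P(fever | ¬bacterial infection) = 0.05·0.94·0.98 + 0.51835·0.94·0.02 + 0.70645·0.06·0.98 + 0.85117·0.06·0.02
        = 0.046060 + 0.009745 + 0.041539 + 0.001021 = 0.098365
Keeping only the heat exhaustion-present terms gives 0.042560, so
  P(heat exhaustion | fever, ¬bacterial infection) = 0.042560 / 0.098365 ≈ 0.433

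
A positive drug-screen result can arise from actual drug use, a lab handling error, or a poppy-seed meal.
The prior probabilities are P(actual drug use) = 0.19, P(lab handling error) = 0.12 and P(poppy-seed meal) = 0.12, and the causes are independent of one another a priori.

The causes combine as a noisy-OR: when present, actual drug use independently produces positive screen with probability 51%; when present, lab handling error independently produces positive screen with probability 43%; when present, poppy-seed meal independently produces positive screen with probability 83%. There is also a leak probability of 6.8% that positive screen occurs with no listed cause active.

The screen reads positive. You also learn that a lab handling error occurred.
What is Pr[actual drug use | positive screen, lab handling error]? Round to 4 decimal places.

Pr[actual drug use | positive screen, lab handling error] ≈ 0.2561

Under noisy-OR, P(positive screen | causes) = 1 − (1−0.068)·∏(1−qᵢ) over the active causes.
For the numerator, keep only actual drug use=true terms: 0.123677 + 0.021791 = 0.145468
Normalizer over all consistent configurations: 0.46876*0.81*0.88 + 0.909689*0.81*0.12 + 0.739692*0.19*0.88 + 0.955748*0.19*0.12 = 0.568022
P(actual drug use | positive screen, lab handling error) = 0.145468/0.568022 ≈ 0.2561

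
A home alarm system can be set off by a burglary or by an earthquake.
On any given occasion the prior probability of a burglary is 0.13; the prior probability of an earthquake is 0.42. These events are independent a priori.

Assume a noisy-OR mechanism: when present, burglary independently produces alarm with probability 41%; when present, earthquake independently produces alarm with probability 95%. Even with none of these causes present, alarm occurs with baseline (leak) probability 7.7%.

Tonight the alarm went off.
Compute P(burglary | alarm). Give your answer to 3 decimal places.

Under noisy-OR, P(alarm | causes) = 1 − (1−0.077)·∏(1−qᵢ) over the active causes.
Enumerate the 4 (burglary, earthquake) configurations and weight by the priors:
  P(alarm) = 0.077·0.87·0.58 + 0.95385·0.87·0.42 + 0.45543·0.13·0.58 + 0.972772·0.13·0.42
        = 0.038854 + 0.348537 + 0.034339 + 0.053113 = 0.474843
Keeping only the burglary-present terms gives 0.087452, so
  P(burglary | alarm) = 0.087452 / 0.474843 ≈ 0.184

P(burglary | alarm) ≈ 0.184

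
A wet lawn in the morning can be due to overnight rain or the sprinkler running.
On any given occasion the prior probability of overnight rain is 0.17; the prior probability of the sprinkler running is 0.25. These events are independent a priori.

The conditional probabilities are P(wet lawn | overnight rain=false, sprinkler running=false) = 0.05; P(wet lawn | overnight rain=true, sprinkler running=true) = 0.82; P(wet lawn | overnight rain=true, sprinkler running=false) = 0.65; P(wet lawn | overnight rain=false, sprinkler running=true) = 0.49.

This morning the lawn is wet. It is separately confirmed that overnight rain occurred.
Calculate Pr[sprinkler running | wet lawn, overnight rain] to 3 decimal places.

P(wet lawn | overnight rain) = 0.65*0.75 + 0.82*0.25 = 0.487500 + 0.205000 = 0.692500
Restricting to configurations with sprinkler running present: 0.82*0.25 = 0.205000.
Hence the posterior is 0.205000/0.692500 ≈ 0.296.

Pr[sprinkler running | wet lawn, overnight rain] ≈ 0.296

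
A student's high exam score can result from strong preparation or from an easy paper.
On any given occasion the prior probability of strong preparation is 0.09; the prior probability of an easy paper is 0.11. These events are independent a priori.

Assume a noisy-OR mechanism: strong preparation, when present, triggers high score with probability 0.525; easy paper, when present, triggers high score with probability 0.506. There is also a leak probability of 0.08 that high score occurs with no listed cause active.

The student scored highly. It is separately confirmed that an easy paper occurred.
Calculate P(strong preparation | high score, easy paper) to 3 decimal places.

P(strong preparation | high score, easy paper) ≈ 0.124

Under noisy-OR, P(high score | causes) = 1 − (1−0.08)·∏(1−qᵢ) over the active causes.
P(high score | easy paper) = 0.54552·0.91 + 0.784122·0.09 = 0.496423 + 0.070571 = 0.566994
Of this, 0.070571 comes from 0.784122·0.09 (the strong preparation=true cases).
Hence the posterior is 0.070571/0.566994 ≈ 0.124.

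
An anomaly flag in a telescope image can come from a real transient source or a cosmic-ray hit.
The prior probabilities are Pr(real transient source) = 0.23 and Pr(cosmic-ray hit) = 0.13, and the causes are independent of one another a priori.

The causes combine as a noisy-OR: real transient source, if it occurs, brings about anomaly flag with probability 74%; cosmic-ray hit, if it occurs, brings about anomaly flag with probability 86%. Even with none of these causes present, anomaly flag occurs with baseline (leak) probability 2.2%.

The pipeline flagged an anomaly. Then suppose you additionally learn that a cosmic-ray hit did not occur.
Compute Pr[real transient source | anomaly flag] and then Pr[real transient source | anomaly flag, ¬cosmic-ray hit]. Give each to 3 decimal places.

Pr[real transient source | anomaly flag] ≈ 0.638; Pr[real transient source | anomaly flag, ¬cosmic-ray hit] ≈ 0.910

Under noisy-OR, P(anomaly flag | causes) = 1 − (1−0.022)·∏(1−qᵢ) over the active causes.
P(anomaly flag) = 0.022·0.77·0.87 + 0.86308·0.77·0.13 + 0.74572·0.23·0.87 + 0.964401·0.23·0.13 = 0.014738 + 0.086394 + 0.149219 + 0.028836 = 0.279187
Of this, 0.178055 comes from 0.149219 + 0.028836 (the real transient source=true cases).
P(real transient source | anomaly flag) = 0.178055 / 0.279187 ≈ 0.638

With the extra evidence:
P(anomaly flag | ¬cosmic-ray hit) = 0.022×0.77 + 0.74572×0.23 = 0.016940 + 0.171516 = 0.188456
Of this, 0.171516 comes from 0.74572×0.23 (the real transient source=true cases).
So P(real transient source | anomaly flag, ¬cosmic-ray hit) = 0.171516/0.188456 ≈ 0.910.
With cosmic-ray hit excluded, real transient source must carry more of the explanatory weight for the anomaly flag.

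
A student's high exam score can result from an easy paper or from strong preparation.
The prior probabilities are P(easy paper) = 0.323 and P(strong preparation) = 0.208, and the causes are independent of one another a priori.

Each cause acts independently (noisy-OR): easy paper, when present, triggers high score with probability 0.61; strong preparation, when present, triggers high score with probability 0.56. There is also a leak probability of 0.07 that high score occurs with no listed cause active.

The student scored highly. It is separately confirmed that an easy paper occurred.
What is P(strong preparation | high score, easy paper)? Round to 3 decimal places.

P(strong preparation | high score, easy paper) ≈ 0.257

Under noisy-OR, P(high score | causes) = 1 − (1−0.07)·∏(1−qᵢ) over the active causes.
P(high score | easy paper) = 0.6373·0.792 + 0.840412·0.208 = 0.504742 + 0.174806 = 0.679548
Restricting to configurations with strong preparation present: 0.840412·0.208 = 0.174806.
P(strong preparation | high score, easy paper) = 0.174806 / 0.679548 ≈ 0.257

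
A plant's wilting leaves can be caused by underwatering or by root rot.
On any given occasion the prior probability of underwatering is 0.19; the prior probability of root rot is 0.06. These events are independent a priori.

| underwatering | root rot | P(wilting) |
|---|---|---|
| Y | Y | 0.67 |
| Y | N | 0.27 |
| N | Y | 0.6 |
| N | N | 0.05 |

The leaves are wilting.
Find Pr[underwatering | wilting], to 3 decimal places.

P(wilting) = 0.05*0.81*0.94 + 0.6*0.81*0.06 + 0.27*0.19*0.94 + 0.67*0.19*0.06 = 0.038070 + 0.029160 + 0.048222 + 0.007638 = 0.123090
Of this, 0.055860 comes from 0.048222 + 0.007638 (the underwatering=true cases).
P(underwatering | wilting) = 0.055860 / 0.123090 ≈ 0.454

Pr[underwatering | wilting] ≈ 0.454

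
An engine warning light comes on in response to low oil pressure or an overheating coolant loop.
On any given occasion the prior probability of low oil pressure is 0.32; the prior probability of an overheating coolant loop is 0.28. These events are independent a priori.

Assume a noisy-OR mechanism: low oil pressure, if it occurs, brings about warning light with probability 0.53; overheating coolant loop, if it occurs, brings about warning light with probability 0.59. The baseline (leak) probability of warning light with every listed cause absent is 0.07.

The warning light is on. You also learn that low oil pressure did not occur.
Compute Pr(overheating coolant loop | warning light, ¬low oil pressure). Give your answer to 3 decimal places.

Under noisy-OR, P(warning light | causes) = 1 − (1−0.07)·∏(1−qᵢ) over the active causes.
Weight on overheating coolant loop=true, given the evidence: 0.6187*0.28 = 0.173236
The normalizing constant is 0.07*0.72 + 0.6187*0.28 = 0.223636
P(overheating coolant loop | warning light, ¬low oil pressure) = 0.173236/0.223636 ≈ 0.775

Pr(overheating coolant loop | warning light, ¬low oil pressure) ≈ 0.775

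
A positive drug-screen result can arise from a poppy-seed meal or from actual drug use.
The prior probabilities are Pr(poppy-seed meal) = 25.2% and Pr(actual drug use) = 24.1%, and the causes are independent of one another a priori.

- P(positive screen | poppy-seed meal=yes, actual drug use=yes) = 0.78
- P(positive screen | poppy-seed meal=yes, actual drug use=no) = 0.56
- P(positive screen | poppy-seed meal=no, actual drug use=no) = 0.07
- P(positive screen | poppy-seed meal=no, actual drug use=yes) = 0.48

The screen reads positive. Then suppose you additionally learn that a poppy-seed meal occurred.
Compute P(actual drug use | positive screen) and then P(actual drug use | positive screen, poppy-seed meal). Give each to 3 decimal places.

Sum P(positive screen|·) weighted by the priors over the 4 (poppy-seed meal, actual drug use) configurations:
  P(positive screen) = 0.07×0.748×0.759 + 0.48×0.748×0.241 + 0.56×0.252×0.759 + 0.78×0.252×0.241
        = 0.039741 + 0.086529 + 0.107110 + 0.047371 = 0.280751
The terms with actual drug use present sum to 0.133900, so
  P(actual drug use | positive screen) = 0.133900 / 0.280751 ≈ 0.477

Now condition on the additional information:
P(positive screen | poppy-seed meal) = 0.56*0.759 + 0.78*0.241 = 0.425040 + 0.187980 = 0.613020
Of this, 0.187980 comes from 0.78*0.241 (the actual drug use=true cases).
P(actual drug use | positive screen, poppy-seed meal) = 0.187980 / 0.613020 ≈ 0.307
Conditioning on poppy-seed meal lowers the posterior on actual drug use: the classic explaining-away effect in a common-effect structure.

P(actual drug use | positive screen) ≈ 0.477; P(actual drug use | positive screen, poppy-seed meal) ≈ 0.307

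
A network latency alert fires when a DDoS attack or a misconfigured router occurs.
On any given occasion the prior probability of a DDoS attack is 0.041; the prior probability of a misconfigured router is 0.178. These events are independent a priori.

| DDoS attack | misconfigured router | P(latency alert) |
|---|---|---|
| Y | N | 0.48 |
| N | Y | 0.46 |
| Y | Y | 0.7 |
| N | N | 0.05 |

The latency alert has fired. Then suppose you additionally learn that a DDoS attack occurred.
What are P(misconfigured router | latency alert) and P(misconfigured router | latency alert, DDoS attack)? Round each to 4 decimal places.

P(misconfigured router | latency alert) ≈ 0.6007; P(misconfigured router | latency alert, DDoS attack) ≈ 0.2400

Weight on misconfigured router=true, given the evidence: 0.078523 + 0.005109 = 0.083632
Denominator P(latency alert): 0.05*0.959*0.822 + 0.46*0.959*0.178 + 0.48*0.041*0.822 + 0.7*0.041*0.178 = 0.139224
Posterior = 0.083632 / 0.139224 ≈ 0.6007

Now condition on the additional information:
Sum P(latency alert|·) weighted by the priors over both values of misconfigured router:
  P(latency alert | DDoS attack) = 0.48*0.822 + 0.7*0.178
        = 0.394560 + 0.124600 = 0.519160
The terms with misconfigured router present sum to 0.124600, so
  P(misconfigured router | latency alert, DDoS attack) = 0.124600 / 0.519160 ≈ 0.2400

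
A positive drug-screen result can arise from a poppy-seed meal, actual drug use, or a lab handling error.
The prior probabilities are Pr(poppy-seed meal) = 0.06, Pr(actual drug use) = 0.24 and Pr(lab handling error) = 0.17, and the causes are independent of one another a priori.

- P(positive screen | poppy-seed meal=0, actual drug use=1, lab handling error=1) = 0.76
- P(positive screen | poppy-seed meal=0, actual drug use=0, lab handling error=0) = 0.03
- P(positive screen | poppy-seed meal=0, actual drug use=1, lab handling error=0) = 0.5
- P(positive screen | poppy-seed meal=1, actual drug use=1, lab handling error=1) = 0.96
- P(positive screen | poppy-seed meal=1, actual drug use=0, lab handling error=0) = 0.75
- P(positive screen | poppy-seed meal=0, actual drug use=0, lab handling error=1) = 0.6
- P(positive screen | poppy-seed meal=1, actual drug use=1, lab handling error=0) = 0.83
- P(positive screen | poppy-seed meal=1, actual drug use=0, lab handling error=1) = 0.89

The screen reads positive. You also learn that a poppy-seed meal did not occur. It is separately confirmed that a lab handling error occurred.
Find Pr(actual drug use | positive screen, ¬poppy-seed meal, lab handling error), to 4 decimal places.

Pr(actual drug use | positive screen, ¬poppy-seed meal, lab handling error) ≈ 0.2857

P(positive screen | ¬poppy-seed meal, lab handling error) = 0.6*0.76 + 0.76*0.24 = 0.456000 + 0.182400 = 0.638400
Of this, 0.182400 comes from 0.76*0.24 (the actual drug use=true cases).
Hence the posterior is 0.182400/0.638400 ≈ 0.2857.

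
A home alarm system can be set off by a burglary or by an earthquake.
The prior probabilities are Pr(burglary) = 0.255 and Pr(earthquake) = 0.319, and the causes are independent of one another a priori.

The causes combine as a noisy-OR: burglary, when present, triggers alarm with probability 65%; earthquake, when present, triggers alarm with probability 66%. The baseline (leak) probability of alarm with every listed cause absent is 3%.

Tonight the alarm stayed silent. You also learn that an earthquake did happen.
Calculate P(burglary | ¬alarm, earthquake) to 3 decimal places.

Under noisy-OR, P(alarm | causes) = 1 − (1−0.03)·∏(1−qᵢ) over the active causes.
P(¬alarm | earthquake) = 0.3298×0.745 + 0.11543×0.255 = 0.245701 + 0.029435 = 0.275136
Restricting to configurations with burglary present: 0.11543×0.255 = 0.029435.
So P(burglary | ¬alarm, earthquake) = 0.029435/0.275136 ≈ 0.107.

P(burglary | ¬alarm, earthquake) ≈ 0.107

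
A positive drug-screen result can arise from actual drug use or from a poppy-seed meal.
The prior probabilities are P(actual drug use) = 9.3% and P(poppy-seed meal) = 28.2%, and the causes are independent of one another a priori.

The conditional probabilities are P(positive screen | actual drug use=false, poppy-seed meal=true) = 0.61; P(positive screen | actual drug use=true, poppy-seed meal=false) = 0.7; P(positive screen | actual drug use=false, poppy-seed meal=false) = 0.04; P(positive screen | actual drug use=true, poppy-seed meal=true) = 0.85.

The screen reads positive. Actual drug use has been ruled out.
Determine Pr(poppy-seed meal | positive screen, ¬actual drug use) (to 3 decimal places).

By total probability over both values of poppy-seed meal:
  P(positive screen | ¬actual drug use) = 0.04·0.718 + 0.61·0.282
        = 0.028720 + 0.172020 = 0.200740
Keeping only the poppy-seed meal-present terms gives 0.172020, so
  P(poppy-seed meal | positive screen, ¬actual drug use) = 0.172020 / 0.200740 ≈ 0.857

Pr(poppy-seed meal | positive screen, ¬actual drug use) ≈ 0.857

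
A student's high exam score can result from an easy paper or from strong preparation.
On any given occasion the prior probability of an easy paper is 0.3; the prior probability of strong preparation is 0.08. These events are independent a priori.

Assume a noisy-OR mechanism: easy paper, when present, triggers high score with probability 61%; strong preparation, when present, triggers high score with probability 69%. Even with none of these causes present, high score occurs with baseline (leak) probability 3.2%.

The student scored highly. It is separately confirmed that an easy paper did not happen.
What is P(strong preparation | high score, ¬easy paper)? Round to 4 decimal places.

Under noisy-OR, P(high score | causes) = 1 − (1−0.032)·∏(1−qᵢ) over the active causes.
Sum P(high score|·) weighted by the priors over both values of strong preparation:
  P(high score | ¬easy paper) = 0.032·0.92 + 0.69992·0.08
        = 0.029440 + 0.055994 = 0.085434
The terms with strong preparation present sum to 0.055994, so
  P(strong preparation | high score, ¬easy paper) = 0.055994 / 0.085434 ≈ 0.6554

P(strong preparation | high score, ¬easy paper) ≈ 0.6554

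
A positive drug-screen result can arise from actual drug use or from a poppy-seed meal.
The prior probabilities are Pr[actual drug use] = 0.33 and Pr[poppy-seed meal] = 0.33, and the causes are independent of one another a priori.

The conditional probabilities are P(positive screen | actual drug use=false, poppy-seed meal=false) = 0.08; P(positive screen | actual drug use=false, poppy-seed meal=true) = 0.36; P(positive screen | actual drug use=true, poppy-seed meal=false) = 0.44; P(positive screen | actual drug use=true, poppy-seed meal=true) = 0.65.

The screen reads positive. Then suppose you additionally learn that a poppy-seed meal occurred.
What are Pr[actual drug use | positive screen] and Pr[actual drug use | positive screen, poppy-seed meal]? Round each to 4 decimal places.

By total probability over the 4 (actual drug use, poppy-seed meal) configurations:
  P(positive screen) = 0.08×0.67×0.67 + 0.36×0.67×0.33 + 0.44×0.33×0.67 + 0.65×0.33×0.33
        = 0.035912 + 0.079596 + 0.097284 + 0.070785 = 0.283577
The terms with actual drug use present sum to 0.168069, so
  P(actual drug use | positive screen) = 0.168069 / 0.283577 ≈ 0.5927

With the extra evidence:
P(positive screen | poppy-seed meal) = 0.36·0.67 + 0.65·0.33 = 0.241200 + 0.214500 = 0.455700
Of this, 0.214500 comes from 0.65·0.33 (the actual drug use=true cases).
P(actual drug use | positive screen, poppy-seed meal) = 0.214500 / 0.455700 ≈ 0.4707

Pr[actual drug use | positive screen] ≈ 0.5927; Pr[actual drug use | positive screen, poppy-seed meal] ≈ 0.4707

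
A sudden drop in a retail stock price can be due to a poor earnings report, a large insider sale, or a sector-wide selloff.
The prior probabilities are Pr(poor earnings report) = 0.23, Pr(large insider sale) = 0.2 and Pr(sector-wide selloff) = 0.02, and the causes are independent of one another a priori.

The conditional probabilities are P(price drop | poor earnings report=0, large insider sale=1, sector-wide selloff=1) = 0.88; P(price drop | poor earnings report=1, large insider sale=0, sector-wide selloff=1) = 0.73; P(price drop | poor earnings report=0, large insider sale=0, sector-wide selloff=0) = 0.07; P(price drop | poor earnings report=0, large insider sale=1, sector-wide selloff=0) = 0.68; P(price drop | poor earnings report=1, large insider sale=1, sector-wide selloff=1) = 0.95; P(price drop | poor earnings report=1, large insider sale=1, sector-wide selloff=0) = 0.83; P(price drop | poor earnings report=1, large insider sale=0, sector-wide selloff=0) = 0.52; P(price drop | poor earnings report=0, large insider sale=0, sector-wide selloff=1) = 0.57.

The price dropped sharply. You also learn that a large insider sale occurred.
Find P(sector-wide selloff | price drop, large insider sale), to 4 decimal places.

P(price drop | large insider sale) = 0.68×0.77×0.98 + 0.88×0.77×0.02 + 0.83×0.23×0.98 + 0.95×0.23×0.02 = 0.513128 + 0.013552 + 0.187082 + 0.004370 = 0.718132
The sector-wide selloff-present share is 0.013552 + 0.004370 = 0.017922.
P(sector-wide selloff | price drop, large insider sale) = 0.017922 / 0.718132 ≈ 0.0250

P(sector-wide selloff | price drop, large insider sale) ≈ 0.0250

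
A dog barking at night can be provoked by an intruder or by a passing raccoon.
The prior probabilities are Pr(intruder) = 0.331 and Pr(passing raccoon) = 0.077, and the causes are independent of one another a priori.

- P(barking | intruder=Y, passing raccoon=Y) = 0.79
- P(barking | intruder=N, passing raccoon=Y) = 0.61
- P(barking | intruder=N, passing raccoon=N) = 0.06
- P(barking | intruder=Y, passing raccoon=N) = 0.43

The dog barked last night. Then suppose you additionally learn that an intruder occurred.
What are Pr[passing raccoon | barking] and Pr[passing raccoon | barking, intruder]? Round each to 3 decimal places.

Pr[passing raccoon | barking] ≈ 0.234; Pr[passing raccoon | barking, intruder] ≈ 0.133

P(barking) = 0.06·0.669·0.923 + 0.61·0.669·0.077 + 0.43·0.331·0.923 + 0.79·0.331·0.077 = 0.037049 + 0.031423 + 0.131371 + 0.020135 = 0.219978
Of this, 0.051558 comes from 0.031423 + 0.020135 (the passing raccoon=true cases).
Hence the posterior is 0.051558/0.219978 ≈ 0.234.

With the extra evidence:
Enumerate both values of passing raccoon and weight by the priors:
  P(barking | intruder) = 0.43*0.923 + 0.79*0.077
        = 0.396890 + 0.060830 = 0.457720
Configurations with passing raccoon contribute 0.060830, so
  P(passing raccoon | barking, intruder) = 0.060830 / 0.457720 ≈ 0.133
— intruder explains away the evidence for passing raccoon.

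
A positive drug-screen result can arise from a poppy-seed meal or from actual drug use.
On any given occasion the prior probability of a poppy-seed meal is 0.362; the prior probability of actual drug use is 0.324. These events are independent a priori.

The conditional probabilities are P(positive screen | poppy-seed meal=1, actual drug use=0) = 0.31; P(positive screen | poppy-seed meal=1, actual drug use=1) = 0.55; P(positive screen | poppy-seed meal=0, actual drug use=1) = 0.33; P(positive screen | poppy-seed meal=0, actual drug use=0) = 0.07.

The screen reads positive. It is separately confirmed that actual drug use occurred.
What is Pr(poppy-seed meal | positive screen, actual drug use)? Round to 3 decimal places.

By total probability over both values of poppy-seed meal:
  P(positive screen | actual drug use) = 0.33·0.638 + 0.55·0.362
        = 0.210540 + 0.199100 = 0.409640
Keeping only the poppy-seed meal-present terms gives 0.199100, so
  P(poppy-seed meal | positive screen, actual drug use) = 0.199100 / 0.409640 ≈ 0.486

Pr(poppy-seed meal | positive screen, actual drug use) ≈ 0.486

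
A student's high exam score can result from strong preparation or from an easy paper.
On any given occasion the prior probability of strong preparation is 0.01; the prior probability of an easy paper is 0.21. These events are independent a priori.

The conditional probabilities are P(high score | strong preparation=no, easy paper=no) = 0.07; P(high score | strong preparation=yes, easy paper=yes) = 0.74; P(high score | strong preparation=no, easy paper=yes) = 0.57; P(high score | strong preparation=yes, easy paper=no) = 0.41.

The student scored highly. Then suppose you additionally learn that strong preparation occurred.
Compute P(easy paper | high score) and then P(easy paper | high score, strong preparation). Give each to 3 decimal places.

P(easy paper | high score) ≈ 0.674; P(easy paper | high score, strong preparation) ≈ 0.324

For the numerator, keep only easy paper=true terms: 0.118503 + 0.001554 = 0.120057
Denominator P(high score): 0.07×0.99×0.79 + 0.57×0.99×0.21 + 0.41×0.01×0.79 + 0.74×0.01×0.21 = 0.178043
P(easy paper | high score) = 0.120057/0.178043 ≈ 0.674

Now also conditioning on strong preparation=true:
For the numerator, keep only easy paper=true terms: 0.74·0.21 = 0.155400
Denominator P(high score | strong preparation): 0.41·0.79 + 0.74·0.21 = 0.479300
P(easy paper | high score, strong preparation) = 0.155400/0.479300 ≈ 0.324
The drop from 0.674 to 0.324 is the explaining-away (discounting) effect.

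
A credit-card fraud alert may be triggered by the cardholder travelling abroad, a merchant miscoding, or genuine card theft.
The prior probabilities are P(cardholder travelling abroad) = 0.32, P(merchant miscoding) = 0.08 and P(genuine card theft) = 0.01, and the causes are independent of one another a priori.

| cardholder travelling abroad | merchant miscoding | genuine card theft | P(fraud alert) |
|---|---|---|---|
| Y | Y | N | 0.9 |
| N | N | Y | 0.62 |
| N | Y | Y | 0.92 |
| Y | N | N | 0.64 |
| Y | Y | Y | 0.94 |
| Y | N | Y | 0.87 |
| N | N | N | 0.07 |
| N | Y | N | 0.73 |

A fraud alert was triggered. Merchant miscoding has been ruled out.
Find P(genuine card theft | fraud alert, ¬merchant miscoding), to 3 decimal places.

P(genuine card theft | fraud alert, ¬merchant miscoding) ≈ 0.027

Numerator (weight on configurations with genuine card theft): 0.004216 + 0.002784 = 0.007000
Denominator P(fraud alert | ¬merchant miscoding): 0.07*0.68*0.99 + 0.62*0.68*0.01 + 0.64*0.32*0.99 + 0.87*0.32*0.01 = 0.256876
P(genuine card theft | fraud alert, ¬merchant miscoding) = 0.007000/0.256876 ≈ 0.027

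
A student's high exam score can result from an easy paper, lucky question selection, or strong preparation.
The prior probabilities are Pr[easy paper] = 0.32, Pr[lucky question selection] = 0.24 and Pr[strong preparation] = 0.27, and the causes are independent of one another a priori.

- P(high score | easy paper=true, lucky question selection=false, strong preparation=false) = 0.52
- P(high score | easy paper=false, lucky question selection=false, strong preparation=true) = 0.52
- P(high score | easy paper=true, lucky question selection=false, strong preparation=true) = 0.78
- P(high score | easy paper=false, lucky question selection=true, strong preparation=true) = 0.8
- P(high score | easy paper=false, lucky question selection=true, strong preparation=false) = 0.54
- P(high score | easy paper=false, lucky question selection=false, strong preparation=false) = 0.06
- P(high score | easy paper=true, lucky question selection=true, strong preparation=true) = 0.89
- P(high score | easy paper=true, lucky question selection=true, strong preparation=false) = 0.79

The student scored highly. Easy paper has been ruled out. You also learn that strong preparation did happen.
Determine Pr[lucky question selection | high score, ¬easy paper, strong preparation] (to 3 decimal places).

Pr[lucky question selection | high score, ¬easy paper, strong preparation] ≈ 0.327

By total probability over both values of lucky question selection:
  P(high score | ¬easy paper, strong preparation) = 0.52*0.76 + 0.8*0.24
        = 0.395200 + 0.192000 = 0.587200
Keeping only the lucky question selection-present terms gives 0.192000, so
  P(lucky question selection | high score, ¬easy paper, strong preparation) = 0.192000 / 0.587200 ≈ 0.327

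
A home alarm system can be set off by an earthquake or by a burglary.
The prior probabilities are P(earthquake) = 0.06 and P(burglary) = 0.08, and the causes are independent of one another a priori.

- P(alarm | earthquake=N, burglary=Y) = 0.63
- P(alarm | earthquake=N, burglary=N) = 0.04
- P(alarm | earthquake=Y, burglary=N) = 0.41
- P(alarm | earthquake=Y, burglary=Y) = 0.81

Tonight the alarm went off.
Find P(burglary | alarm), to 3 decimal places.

By total probability over the 4 (earthquake, burglary) configurations:
  P(alarm) = 0.04·0.94·0.92 + 0.63·0.94·0.08 + 0.41·0.06·0.92 + 0.81·0.06·0.08
        = 0.034592 + 0.047376 + 0.022632 + 0.003888 = 0.108488
Configurations with burglary contribute 0.051264, so
  P(burglary | alarm) = 0.051264 / 0.108488 ≈ 0.473

P(burglary | alarm) ≈ 0.473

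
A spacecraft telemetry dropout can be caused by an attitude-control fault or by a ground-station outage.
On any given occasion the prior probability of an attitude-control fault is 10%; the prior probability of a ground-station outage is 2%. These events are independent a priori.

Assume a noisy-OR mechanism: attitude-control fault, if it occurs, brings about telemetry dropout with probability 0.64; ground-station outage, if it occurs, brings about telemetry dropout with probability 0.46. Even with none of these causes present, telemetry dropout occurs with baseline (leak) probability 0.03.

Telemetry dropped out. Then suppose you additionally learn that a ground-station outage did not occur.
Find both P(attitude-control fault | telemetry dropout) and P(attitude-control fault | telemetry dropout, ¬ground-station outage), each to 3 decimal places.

P(attitude-control fault | telemetry dropout) ≈ 0.651; P(attitude-control fault | telemetry dropout, ¬ground-station outage) ≈ 0.707

Under noisy-OR, P(telemetry dropout | causes) = 1 − (1−0.03)·∏(1−qᵢ) over the active causes.
Numerator (weight on configurations with attitude-control fault): 0.063778 + 0.001623 = 0.065401
Normalizer over all consistent configurations: 0.03·0.9·0.98 + 0.4762·0.9·0.02 + 0.6508·0.1·0.98 + 0.811432·0.1·0.02 = 0.100433
P(attitude-control fault | telemetry dropout) = 0.065401/0.100433 ≈ 0.651

Now condition on the additional information:
For the numerator, keep only attitude-control fault=true terms: 0.6508·0.1 = 0.065080
Normalizer over all consistent configurations: 0.03·0.9 + 0.6508·0.1 = 0.092080
Posterior = 0.065080 / 0.092080 ≈ 0.707
Ruling out ground-station outage raises the posterior on attitude-control fault — the flip side of explaining away.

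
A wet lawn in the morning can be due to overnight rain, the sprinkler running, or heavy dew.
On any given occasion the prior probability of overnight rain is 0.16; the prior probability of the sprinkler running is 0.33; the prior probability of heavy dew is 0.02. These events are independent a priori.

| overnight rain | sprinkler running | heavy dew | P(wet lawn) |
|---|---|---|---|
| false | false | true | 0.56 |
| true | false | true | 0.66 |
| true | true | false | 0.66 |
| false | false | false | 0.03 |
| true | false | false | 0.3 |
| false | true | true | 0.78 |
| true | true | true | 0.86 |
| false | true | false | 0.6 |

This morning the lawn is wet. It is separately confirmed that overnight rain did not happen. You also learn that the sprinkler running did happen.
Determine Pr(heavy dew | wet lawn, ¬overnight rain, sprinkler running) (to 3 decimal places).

Pr(heavy dew | wet lawn, ¬overnight rain, sprinkler running) ≈ 0.026

By total probability over both values of heavy dew:
  P(wet lawn | ¬overnight rain, sprinkler running) = 0.6·0.98 + 0.78·0.02
        = 0.588000 + 0.015600 = 0.603600
The terms with heavy dew present sum to 0.015600, so
  P(heavy dew | wet lawn, ¬overnight rain, sprinkler running) = 0.015600 / 0.603600 ≈ 0.026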